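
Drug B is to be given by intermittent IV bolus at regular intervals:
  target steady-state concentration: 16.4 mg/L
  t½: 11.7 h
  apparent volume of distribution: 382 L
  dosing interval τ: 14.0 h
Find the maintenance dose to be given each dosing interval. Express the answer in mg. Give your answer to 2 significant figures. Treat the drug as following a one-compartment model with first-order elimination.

k = ln2 / t½ = 0.693147 / 11.7 = 0.05924 h⁻¹
CL = k × Vd = 0.05924 × 382 = 22.63 L/h
At steady state, Dose/τ = Css × CL.
Dose = Css × CL × τ = 16.4 × 22.63 × 14.0 = 5196 mg

5200 mg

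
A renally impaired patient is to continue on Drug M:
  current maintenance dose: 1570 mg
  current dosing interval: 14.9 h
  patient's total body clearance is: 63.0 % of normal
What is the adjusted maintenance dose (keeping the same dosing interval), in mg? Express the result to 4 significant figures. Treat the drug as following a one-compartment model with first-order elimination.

To keep the same average steady-state level, dosing rate must scale with clearance.
CL ratio = 63.0 / 100 = 0.6300
New dose (same interval) = 1570 × 0.6300 = 989.1 mg

989.1 mg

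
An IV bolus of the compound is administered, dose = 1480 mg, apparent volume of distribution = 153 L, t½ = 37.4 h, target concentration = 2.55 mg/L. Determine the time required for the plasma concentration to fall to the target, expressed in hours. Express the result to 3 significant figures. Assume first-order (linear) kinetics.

71.9 h

C₀ = Dose / Vd = 1480 / 153 = 9.673 mg/L
k = ln2 / t½ = 0.693147 / 37.4 = 0.01853 h⁻¹
t = ln(C₀ / C) / k = ln(9.673 / 2.55) / 0.01853
  = ln(3.793) / 0.01853 = 1.333 / 0.01853 = 71.94 h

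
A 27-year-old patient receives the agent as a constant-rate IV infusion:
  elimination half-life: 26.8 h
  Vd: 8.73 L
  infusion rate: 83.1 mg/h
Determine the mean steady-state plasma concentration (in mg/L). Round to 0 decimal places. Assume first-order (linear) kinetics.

368 mg/L

k = ln2 / t½ = 0.693147 / 26.8 = 0.02586 h⁻¹
CL = k × Vd = 0.02586 × 8.73 = 0.2258 L/h
At steady state Css = R₀ / CL = 83.1 / 0.2258 = 368.0 mg/L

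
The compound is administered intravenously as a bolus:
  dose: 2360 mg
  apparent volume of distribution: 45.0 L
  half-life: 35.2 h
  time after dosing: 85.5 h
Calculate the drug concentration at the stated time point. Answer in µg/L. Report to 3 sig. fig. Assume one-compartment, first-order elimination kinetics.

9740 µg/L

C₀ = Dose / Vd = 2360 / 45.0 = 52.44 mg/L
k = ln2 / t½ = 0.693147 / 35.2 = 0.01969 h⁻¹
C = C₀ · e^(−k·t) = 52.44 × e^(−0.01969 × 85.5)
  = 52.44 × 0.1857 = 9.738 mg/L
Convert: 9.738 mg/L × 1000 = 9738 µg/L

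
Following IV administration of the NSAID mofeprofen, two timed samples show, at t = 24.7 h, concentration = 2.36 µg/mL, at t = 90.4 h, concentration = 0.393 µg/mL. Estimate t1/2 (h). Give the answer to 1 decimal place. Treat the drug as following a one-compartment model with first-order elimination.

25.4 h

k = ln(C₁/C₂) / (t₂ − t₁) = ln(2.36/0.393) / (90.4 − 24.7)
  = 1.793 / 65.70 = 0.02729 h⁻¹
t½ = ln2 / k = 0.693147 / 0.02729 = 25.40 h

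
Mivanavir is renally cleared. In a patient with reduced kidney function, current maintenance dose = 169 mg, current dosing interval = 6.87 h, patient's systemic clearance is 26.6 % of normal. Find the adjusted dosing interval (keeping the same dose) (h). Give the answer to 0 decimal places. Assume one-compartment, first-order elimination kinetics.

26 h

To keep the same average steady-state level, dosing rate must scale with clearance.
CL ratio = 26.6 / 100 = 0.2660
New interval (same dose) = 6.87 / 0.2660 = 25.83 h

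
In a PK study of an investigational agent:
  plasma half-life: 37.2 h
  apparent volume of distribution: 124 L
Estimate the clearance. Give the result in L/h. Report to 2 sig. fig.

2.3 L/h

k = ln2 / t½ = 0.693147 / 37.2 = 0.01863 h⁻¹
CL = k × Vd = 0.01863 × 124 = 2.310 L/h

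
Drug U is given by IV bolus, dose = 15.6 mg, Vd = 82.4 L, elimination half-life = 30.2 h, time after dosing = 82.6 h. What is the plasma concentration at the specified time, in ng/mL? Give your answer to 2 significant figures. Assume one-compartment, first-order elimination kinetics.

C₀ = Dose / Vd = 15.60 / 82.4 = 0.1893 mg/L
k = ln2 / t½ = 0.693147 / 30.2 = 0.02295 h⁻¹
C = C₀ · e^(−k·t) = 0.1893 × e^(−0.02295 × 82.6)
  = 0.1893 × 0.1502 = 0.02843 mg/L
Convert: 0.02843 mg/L × 1000 = 28.43 ng/mL

28 ng/mL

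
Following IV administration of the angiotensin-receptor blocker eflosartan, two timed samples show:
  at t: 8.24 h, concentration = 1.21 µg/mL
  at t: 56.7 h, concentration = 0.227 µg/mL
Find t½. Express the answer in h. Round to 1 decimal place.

20.1 h

k = ln(C₁/C₂) / (t₂ − t₁) = ln(1.21/0.227) / (56.7 − 8.24)
  = 1.673 / 48.46 = 0.03452 h⁻¹
t½ = ln2 / k = 0.693147 / 0.03452 = 20.08 h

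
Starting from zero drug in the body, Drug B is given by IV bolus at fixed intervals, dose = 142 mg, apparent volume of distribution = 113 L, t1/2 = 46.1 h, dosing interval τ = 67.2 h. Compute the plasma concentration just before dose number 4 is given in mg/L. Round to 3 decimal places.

C₀ per dose = Dose / Vd = 142 / 113 = 1.257 mg/L
k = ln2 / t½ = 0.693147 / 46.1 = 0.01504 h⁻¹
Fraction remaining after one interval: r = e^(−kτ) = e^(−0.01504 × 67.2) = 0.3640
Before dose 4, 3 doses have been given (aged 1τ, 2τ, 3τ).
C_trough = C₀ × (r + r² + … + r^3) = C₀ × r(1−r^3)/(1−r)
        = 1.257 × 0.3640 × (1 − 0.04823) / (1 − 0.3640) = 0.6847 mg/L

0.685 mg/L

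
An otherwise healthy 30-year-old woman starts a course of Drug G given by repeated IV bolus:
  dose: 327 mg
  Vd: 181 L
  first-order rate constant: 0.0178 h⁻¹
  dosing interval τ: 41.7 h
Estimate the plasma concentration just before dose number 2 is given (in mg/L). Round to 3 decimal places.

C₀ per dose = Dose / Vd = 327 / 181 = 1.807 mg/L
Fraction remaining after one interval: r = e^(−kτ) = e^(−0.01780 × 41.7) = 0.4760
Before dose 2, 1 dose has been given (aged 1τ).
C_trough = C₀ × r = 1.807 × 0.4760 = 0.8601 mg/L

0.860 mg/L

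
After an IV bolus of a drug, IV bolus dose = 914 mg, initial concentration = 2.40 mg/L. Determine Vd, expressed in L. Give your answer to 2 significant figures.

Vd = Dose / C₀ = 914.0 / 2.40 = 380.8 L

380 L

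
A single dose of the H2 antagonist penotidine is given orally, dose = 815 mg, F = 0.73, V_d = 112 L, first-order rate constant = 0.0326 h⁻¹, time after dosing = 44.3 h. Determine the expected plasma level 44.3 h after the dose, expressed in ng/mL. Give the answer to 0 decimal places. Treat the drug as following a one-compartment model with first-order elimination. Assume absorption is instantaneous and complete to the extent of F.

Amount reaching circulation = F × Dose = 0.73 × 815.0 = 595.0 mg
C₀ = F·Dose / Vd = 595.0 / 112 = 5.313 mg/L
C = C₀ · e^(−k·t) = 5.313 × e^(−0.03260 × 44.3)
  = 5.313 × 0.2359 = 1.253 mg/L
Convert: 1.253 mg/L × 1000 = 1253 ng/mL

1253 ng/mL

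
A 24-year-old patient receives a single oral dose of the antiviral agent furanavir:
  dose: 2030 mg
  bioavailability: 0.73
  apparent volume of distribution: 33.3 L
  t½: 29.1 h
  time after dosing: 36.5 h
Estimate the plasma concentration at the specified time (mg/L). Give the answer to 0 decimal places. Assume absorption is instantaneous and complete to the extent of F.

Amount reaching circulation = F × Dose = 0.73 × 2030 = 1482 mg
C₀ = F·Dose / Vd = 1482 / 33.3 = 44.50 mg/L
k = ln2 / t½ = 0.693147 / 29.1 = 0.02382 h⁻¹
C = C₀ · e^(−k·t) = 44.50 × e^(−0.02382 × 36.5)
  = 44.50 × 0.4192 = 18.65 mg/L

19 mg/L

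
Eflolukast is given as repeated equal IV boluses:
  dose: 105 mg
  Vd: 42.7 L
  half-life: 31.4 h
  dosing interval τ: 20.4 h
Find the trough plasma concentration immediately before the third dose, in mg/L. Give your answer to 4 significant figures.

2.567 mg/L

C₀ per dose = Dose / Vd = 105 / 42.7 = 2.459 mg/L
k = ln2 / t½ = 0.693147 / 31.4 = 0.02207 h⁻¹
Fraction remaining after one interval: r = e^(−kτ) = e^(−0.02207 × 20.4) = 0.6375
Before dose 3, 2 doses have been given (aged 1τ, 2τ).
C_trough = C₀ × (r + r²) = 2.459 × (0.6375 + 0.4064) = 2.567 mg/L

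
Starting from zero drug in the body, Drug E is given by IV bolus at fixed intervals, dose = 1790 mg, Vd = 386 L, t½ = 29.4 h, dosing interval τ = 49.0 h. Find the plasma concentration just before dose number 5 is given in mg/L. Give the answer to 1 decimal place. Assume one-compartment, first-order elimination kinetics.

C₀ per dose = Dose / Vd = 1790 / 386 = 4.637 mg/L
k = ln2 / t½ = 0.693147 / 29.4 = 0.02358 h⁻¹
Fraction remaining after one interval: r = e^(−kτ) = e^(−0.02358 × 49.0) = 0.3149
Before dose 5, 4 doses have been given (aged 1τ, 2τ, 3τ, 4τ).
C_trough = C₀ × (r + r² + … + r^4) = C₀ × r(1−r^4)/(1−r)
        = 4.637 × 0.3149 × (1 − 0.009833) / (1 − 0.3149) = 2.110 mg/L

2.1 mg/L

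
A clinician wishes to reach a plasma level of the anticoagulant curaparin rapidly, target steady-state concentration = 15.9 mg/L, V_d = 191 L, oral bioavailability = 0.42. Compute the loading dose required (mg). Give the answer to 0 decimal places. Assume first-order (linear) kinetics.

LD = Css × Vd / F = 15.9 × 191 / 0.42 = 7231 mg

7231 mg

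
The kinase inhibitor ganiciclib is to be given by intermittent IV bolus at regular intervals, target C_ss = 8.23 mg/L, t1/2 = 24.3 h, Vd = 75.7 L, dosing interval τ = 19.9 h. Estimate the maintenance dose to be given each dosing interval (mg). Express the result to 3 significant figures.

k = ln2 / t½ = 0.693147 / 24.3 = 0.02852 h⁻¹
CL = k × Vd = 0.02852 × 75.7 = 2.159 L/h
At steady state, Dose/τ = Css × CL.
Dose = Css × CL × τ = 8.23 × 2.159 × 19.9 = 353.6 mg

354 mg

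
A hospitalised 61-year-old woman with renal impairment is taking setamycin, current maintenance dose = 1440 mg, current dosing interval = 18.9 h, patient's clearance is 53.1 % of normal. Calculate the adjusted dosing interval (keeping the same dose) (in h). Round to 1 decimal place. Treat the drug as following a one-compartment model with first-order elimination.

35.6 h

To keep the same average steady-state level, dosing rate must scale with clearance.
CL ratio = 53.1 / 100 = 0.5310
New interval (same dose) = 18.9 / 0.5310 = 35.59 h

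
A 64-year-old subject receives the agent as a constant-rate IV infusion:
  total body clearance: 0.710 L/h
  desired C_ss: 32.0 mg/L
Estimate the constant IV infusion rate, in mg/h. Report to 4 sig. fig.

22.72 mg/h

At steady state, infusion rate R₀ = Css × CL = 32.0 × 0.7100 = 22.72 mg/h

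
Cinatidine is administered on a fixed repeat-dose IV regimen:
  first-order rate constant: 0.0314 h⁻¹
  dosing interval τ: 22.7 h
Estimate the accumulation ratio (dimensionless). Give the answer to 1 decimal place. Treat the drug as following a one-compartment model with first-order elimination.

e^(−kτ) = e^(−0.03140 × 22.7) = 0.4903
Accumulation ratio R = 1 / (1 − e^(−kτ)) = 1 / (1 − 0.4903) = 1.962

2.0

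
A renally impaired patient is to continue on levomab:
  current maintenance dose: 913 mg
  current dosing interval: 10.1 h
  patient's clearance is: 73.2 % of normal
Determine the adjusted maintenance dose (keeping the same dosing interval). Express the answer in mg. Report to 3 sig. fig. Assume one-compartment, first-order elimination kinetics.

668 mg

To keep the same average steady-state level, dosing rate must scale with clearance.
CL ratio = 73.2 / 100 = 0.7320
New dose (same interval) = 913 × 0.7320 = 668.3 mg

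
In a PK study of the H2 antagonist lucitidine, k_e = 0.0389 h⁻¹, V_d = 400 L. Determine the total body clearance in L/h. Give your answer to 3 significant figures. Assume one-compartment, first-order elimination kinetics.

CL = k × Vd = 0.0389 × 400 = 15.56 L/h

15.6 L/h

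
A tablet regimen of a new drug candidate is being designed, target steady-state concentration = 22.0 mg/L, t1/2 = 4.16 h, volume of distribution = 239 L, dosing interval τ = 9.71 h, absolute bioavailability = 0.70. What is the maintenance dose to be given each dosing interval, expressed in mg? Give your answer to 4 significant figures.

12150 mg

k = ln2 / t½ = 0.693147 / 4.16 = 0.1666 h⁻¹
CL = k × Vd = 0.1666 × 239 = 39.82 L/h
At steady state, F × (Dose/τ) = Css × CL.
Dose = Css × CL × τ / F = 22.0 × 39.82 × 9.71 / 0.70 = 12150 mg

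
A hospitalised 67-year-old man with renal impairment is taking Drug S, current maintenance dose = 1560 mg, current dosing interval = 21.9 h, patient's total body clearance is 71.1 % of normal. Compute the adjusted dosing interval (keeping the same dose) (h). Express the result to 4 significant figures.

To keep the same average steady-state level, dosing rate must scale with clearance.
CL ratio = 71.1 / 100 = 0.7110
New interval (same dose) = 21.9 / 0.7110 = 30.80 h

30.80 h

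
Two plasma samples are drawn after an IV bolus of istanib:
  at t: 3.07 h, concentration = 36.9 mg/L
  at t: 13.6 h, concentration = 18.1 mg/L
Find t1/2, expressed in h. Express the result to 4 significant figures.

10.25 h

k = ln(C₁/C₂) / (t₂ − t₁) = ln(36.9/18.1) / (13.6 − 3.07)
  = 0.7123 / 10.53 = 0.06764 h⁻¹
t½ = ln2 / k = 0.693147 / 0.06764 = 10.25 h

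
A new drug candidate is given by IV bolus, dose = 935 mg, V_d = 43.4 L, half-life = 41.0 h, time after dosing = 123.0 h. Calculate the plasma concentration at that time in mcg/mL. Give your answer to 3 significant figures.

2.69 mcg/mL

C₀ = Dose / Vd = 935.0 / 43.4 = 21.54 mg/L
k = ln2 / t½ = 0.693147 / 41.0 = 0.01691 h⁻¹
t / t½ = 123.0 / 41.0 = 3 half-lives
C = C₀ × (1/2)^3 = 21.54 × 0.1250 = 2.693 mg/L
(2.693 mg/L = 2.693 mcg/mL)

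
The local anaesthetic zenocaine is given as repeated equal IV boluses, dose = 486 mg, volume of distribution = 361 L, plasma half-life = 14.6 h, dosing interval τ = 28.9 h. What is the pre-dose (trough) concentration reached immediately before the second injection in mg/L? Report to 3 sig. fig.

C₀ per dose = Dose / Vd = 486 / 361 = 1.346 mg/L
k = ln2 / t½ = 0.693147 / 14.6 = 0.04748 h⁻¹
Fraction remaining after one interval: r = e^(−kτ) = e^(−0.04748 × 28.9) = 0.2536
Before dose 2, 1 dose has been given (aged 1τ).
C_trough = C₀ × r = 1.346 × 0.2536 = 0.3413 mg/L

0.341 mg/L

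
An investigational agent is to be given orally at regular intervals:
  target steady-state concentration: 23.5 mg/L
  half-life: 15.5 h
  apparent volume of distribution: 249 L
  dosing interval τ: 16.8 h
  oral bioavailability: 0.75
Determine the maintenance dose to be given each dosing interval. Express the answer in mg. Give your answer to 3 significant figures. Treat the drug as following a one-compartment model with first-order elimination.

k = ln2 / t½ = 0.693147 / 15.5 = 0.04472 h⁻¹
CL = k × Vd = 0.04472 × 249 = 11.14 L/h
At steady state, F × (Dose/τ) = Css × CL.
Dose = Css × CL × τ / F = 23.5 × 11.14 × 16.8 / 0.75 = 5864 mg

5860 mg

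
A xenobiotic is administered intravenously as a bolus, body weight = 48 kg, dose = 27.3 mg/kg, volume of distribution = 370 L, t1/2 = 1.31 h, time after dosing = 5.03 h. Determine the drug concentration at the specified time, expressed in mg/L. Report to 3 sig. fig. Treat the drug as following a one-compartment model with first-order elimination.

Total dose = 27.3 × 48 = 1310 mg
C₀ = Dose / Vd = 1310 / 370 = 3.541 mg/L
k = ln2 / t½ = 0.693147 / 1.31 = 0.5291 h⁻¹
C = C₀ · e^(−k·t) = 3.541 × e^(−0.5291 × 5.03)
  = 3.541 × 0.06985 = 0.2473 mg/L

0.247 mg/L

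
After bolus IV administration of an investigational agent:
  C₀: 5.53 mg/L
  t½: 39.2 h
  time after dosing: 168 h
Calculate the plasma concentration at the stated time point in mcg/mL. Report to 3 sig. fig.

0.284 mcg/mL

k = ln2 / t½ = 0.693147 / 39.2 = 0.01768 h⁻¹
C = C₀ · e^(−k·t) = 5.530 × e^(−0.01768 × 168)
  = 5.530 × 0.05129 = 0.2836 mg/L
(0.2836 mg/L = 0.2836 mcg/mL)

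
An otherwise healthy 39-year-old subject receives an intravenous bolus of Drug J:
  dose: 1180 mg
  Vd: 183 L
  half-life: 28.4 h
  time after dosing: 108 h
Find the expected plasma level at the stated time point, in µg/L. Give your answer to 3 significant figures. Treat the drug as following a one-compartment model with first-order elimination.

C₀ = Dose / Vd = 1180 / 183 = 6.448 mg/L
k = ln2 / t½ = 0.693147 / 28.4 = 0.02441 h⁻¹
C = C₀ · e^(−k·t) = 6.448 × e^(−0.02441 × 108)
  = 6.448 × 0.07163 = 0.4619 mg/L
Convert: 0.4619 mg/L × 1000 = 461.9 µg/L

462 µg/L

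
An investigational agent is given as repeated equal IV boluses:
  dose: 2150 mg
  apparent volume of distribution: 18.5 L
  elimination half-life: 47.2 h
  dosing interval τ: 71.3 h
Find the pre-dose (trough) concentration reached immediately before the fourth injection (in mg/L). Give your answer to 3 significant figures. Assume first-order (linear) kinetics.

C₀ per dose = Dose / Vd = 2150 / 18.5 = 116.2 mg/L
k = ln2 / t½ = 0.693147 / 47.2 = 0.01469 h⁻¹
Fraction remaining after one interval: r = e^(−kτ) = e^(−0.01469 × 71.3) = 0.3508
Before dose 4, 3 doses have been given (aged 1τ, 2τ, 3τ).
C_trough = C₀ × (r + r² + … + r^3) = C₀ × r(1−r^3)/(1−r)
        = 116.2 × 0.3508 × (1 − 0.04317) / (1 − 0.3508) = 60.08 mg/L

60.1 mg/L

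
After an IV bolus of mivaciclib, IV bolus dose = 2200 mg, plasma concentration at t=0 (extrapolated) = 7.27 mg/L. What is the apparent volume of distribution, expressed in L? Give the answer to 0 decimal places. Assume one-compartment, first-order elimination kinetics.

Vd = Dose / C₀ = 2200 / 7.27 = 302.6 L

303 L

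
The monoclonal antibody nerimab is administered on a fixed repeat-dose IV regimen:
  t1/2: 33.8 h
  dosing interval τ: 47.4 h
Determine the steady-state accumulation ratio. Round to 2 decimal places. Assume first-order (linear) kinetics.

1.61

k = ln2 / t½ = 0.693147 / 33.8 = 0.02051 h⁻¹
e^(−kτ) = e^(−0.02051 × 47.4) = 0.3783
Accumulation ratio R = 1 / (1 − e^(−kτ)) = 1 / (1 − 0.3783) = 1.608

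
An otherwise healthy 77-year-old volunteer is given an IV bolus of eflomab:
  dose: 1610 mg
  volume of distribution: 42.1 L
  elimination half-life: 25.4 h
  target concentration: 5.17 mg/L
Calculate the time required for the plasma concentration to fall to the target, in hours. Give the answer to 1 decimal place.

73.3 h

C₀ = Dose / Vd = 1610 / 42.1 = 38.24 mg/L
k = ln2 / t½ = 0.693147 / 25.4 = 0.02729 h⁻¹
t = ln(C₀ / C) / k = ln(38.24 / 5.17) / 0.02729
  = ln(7.397) / 0.02729 = 2.001 / 0.02729 = 73.32 h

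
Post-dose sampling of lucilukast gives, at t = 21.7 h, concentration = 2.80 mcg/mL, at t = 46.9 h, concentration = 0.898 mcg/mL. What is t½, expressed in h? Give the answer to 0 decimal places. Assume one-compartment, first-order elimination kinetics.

15 h

k = ln(C₁/C₂) / (t₂ − t₁) = ln(2.80/0.898) / (46.9 − 21.7)
  = 1.137 / 25.20 = 0.04512 h⁻¹
t½ = ln2 / k = 0.693147 / 0.04512 = 15.36 h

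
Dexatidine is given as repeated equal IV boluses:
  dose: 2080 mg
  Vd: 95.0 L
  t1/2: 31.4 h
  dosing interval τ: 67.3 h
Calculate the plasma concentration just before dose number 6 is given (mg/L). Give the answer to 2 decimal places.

C₀ per dose = Dose / Vd = 2080 / 95.0 = 21.89 mg/L
k = ln2 / t½ = 0.693147 / 31.4 = 0.02207 h⁻¹
Fraction remaining after one interval: r = e^(−kτ) = e^(−0.02207 × 67.3) = 0.2264
Before dose 6, 5 doses have been given (aged 1τ, 2τ, 3τ, 4τ, 5τ).
C_trough = C₀ × (r + r² + … + r^5) = C₀ × r(1−r^5)/(1−r)
        = 21.89 × 0.2264 × (1 − 0.0005948) / (1 − 0.2264) = 6.402 mg/L

6.40 mg/L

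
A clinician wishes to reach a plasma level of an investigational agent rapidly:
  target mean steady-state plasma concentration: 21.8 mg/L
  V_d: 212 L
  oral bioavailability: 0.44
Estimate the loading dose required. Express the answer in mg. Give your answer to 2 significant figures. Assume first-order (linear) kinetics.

11000 mg

LD = Css × Vd / F = 21.8 × 212 / 0.44 = 10500 mg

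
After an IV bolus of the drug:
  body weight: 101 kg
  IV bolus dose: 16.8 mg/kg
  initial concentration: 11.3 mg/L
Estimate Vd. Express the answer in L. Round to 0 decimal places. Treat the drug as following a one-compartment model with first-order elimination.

150 L

Dose = 16.8 × 101 = 1697 mg
Vd = Dose / C₀ = 1697 / 11.3 = 150.2 L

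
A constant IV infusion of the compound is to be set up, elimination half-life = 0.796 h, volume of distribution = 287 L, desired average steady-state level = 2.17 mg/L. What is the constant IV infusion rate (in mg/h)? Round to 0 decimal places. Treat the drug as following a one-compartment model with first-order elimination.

k = ln2 / t½ = 0.693147 / 0.796 = 0.8708 h⁻¹
CL = k × Vd = 0.8708 × 287 = 249.9 L/h
At steady state, infusion rate R₀ = Css × CL = 2.17 × 249.9 = 542.3 mg/h

542 mg/h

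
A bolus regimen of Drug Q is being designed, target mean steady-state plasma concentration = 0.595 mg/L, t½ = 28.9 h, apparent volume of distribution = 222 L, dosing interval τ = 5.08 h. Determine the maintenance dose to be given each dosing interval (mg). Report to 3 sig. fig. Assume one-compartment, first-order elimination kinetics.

16.1 mg

k = ln2 / t½ = 0.693147 / 28.9 = 0.02398 h⁻¹
CL = k × Vd = 0.02398 × 222 = 5.324 L/h
At steady state, Dose/τ = Css × CL.
Dose = Css × CL × τ = 0.595 × 5.324 × 5.08 = 16.09 mg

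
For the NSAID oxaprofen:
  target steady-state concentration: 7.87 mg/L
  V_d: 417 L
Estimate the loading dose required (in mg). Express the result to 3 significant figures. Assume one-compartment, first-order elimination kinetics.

LD = Css × Vd = 7.87 × 417 = 3282 mg

3280 mg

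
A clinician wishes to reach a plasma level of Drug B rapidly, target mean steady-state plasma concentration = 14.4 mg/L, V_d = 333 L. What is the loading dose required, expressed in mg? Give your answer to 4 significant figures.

4795 mg

LD = Css × Vd = 14.4 × 333 = 4795 mg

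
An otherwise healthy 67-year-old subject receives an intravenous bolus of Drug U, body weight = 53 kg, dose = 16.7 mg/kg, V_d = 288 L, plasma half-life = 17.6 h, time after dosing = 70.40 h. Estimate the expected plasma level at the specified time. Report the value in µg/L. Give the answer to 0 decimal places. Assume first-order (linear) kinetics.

192 µg/L

Total dose = 16.7 × 53 = 885.1 mg
C₀ = Dose / Vd = 885.1 / 288 = 3.073 mg/L
k = ln2 / t½ = 0.693147 / 17.6 = 0.03938 h⁻¹
t / t½ = 70.40 / 17.6 = 4 half-lives
C = C₀ × (1/2)^4 = 3.073 × 0.06250 = 0.1921 mg/L
Convert: 0.1921 mg/L × 1000 = 192.1 µg/L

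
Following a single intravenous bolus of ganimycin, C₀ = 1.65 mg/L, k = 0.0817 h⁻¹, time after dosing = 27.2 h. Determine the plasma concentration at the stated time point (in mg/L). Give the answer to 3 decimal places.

0.179 mg/L

C = C₀ · e^(−k·t) = 1.650 × e^(−0.08170 × 27.2)
  = 1.650 × 0.1084 = 0.1789 mg/L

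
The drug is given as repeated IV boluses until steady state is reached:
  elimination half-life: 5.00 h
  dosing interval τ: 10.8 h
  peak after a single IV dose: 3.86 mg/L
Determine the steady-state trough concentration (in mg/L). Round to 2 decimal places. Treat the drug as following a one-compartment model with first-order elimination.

1.11 mg/L

k = ln2 / t½ = 0.693147 / 5.00 = 0.1386 h⁻¹
e^(−kτ) = e^(−0.1386 × 10.8) = 0.2238
Accumulation ratio R = 1 / (1 − e^(−kτ)) = 1 / (1 − 0.2238) = 1.288
Steady-state trough = C₀ × R × e^(−kτ) = 3.86 × 1.288 × 0.2238 = 1.113 mg/L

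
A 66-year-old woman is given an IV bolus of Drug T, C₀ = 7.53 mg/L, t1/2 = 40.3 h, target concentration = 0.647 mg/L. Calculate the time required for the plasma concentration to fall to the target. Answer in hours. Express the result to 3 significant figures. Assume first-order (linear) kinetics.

k = ln2 / t½ = 0.693147 / 40.3 = 0.01720 h⁻¹
t = ln(C₀ / C) / k = ln(7.530 / 0.647) / 0.01720
  = ln(11.64) / 0.01720 = 2.454 / 0.01720 = 142.7 h

143 h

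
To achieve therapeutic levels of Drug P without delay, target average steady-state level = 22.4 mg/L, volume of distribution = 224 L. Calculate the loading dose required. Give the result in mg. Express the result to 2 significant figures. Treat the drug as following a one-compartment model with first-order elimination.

5000 mg

LD = Css × Vd = 22.4 × 224 = 5018 mg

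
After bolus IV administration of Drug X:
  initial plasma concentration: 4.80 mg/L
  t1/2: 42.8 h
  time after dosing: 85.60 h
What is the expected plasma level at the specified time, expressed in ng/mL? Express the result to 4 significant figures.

k = ln2 / t½ = 0.693147 / 42.8 = 0.01620 h⁻¹
t / t½ = 85.60 / 42.8 = 2 half-lives
C = C₀ × (1/2)^2 = 4.800 × 0.2500 = 1.200 mg/L
Convert: 1.200 mg/L × 1000 = 1200 ng/mL

1200 ng/mL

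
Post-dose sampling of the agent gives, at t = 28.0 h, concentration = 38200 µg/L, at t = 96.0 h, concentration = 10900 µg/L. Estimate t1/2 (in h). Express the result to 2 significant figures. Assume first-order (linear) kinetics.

k = ln(C₁/C₂) / (t₂ − t₁) = ln(38200/10900) / (96.0 − 28.0)
  = 1.254 / 68.00 = 0.01844 h⁻¹
t½ = ln2 / k = 0.693147 / 0.01844 = 37.59 h

38 h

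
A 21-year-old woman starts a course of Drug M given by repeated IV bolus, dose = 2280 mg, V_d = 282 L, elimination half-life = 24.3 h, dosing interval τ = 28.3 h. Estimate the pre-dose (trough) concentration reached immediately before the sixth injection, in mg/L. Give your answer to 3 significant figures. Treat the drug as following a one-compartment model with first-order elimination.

C₀ per dose = Dose / Vd = 2280 / 282 = 8.085 mg/L
k = ln2 / t½ = 0.693147 / 24.3 = 0.02852 h⁻¹
Fraction remaining after one interval: r = e^(−kτ) = e^(−0.02852 × 28.3) = 0.4461
Before dose 6, 5 doses have been given (aged 1τ, 2τ, 3τ, 4τ, 5τ).
C_trough = C₀ × (r + r² + … + r^5) = C₀ × r(1−r^5)/(1−r)
        = 8.085 × 0.4461 × (1 − 0.01767) / (1 − 0.4461) = 6.396 mg/L

6.40 mg/L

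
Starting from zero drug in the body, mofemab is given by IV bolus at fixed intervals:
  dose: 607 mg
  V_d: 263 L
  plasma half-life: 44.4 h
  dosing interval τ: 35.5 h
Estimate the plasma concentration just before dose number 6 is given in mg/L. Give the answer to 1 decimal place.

2.9 mg/L

C₀ per dose = Dose / Vd = 607 / 263 = 2.308 mg/L
k = ln2 / t½ = 0.693147 / 44.4 = 0.01561 h⁻¹
Fraction remaining after one interval: r = e^(−kτ) = e^(−0.01561 × 35.5) = 0.5746
Before dose 6, 5 doses have been given (aged 1τ, 2τ, 3τ, 4τ, 5τ).
C_trough = C₀ × (r + r² + … + r^5) = C₀ × r(1−r^5)/(1−r)
        = 2.308 × 0.5746 × (1 − 0.06264) / (1 − 0.5746) = 2.922 mg/L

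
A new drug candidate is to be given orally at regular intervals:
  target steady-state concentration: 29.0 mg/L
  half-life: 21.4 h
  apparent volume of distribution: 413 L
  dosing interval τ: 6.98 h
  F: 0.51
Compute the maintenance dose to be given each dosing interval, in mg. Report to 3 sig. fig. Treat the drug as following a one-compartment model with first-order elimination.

k = ln2 / t½ = 0.693147 / 21.4 = 0.03239 h⁻¹
CL = k × Vd = 0.03239 × 413 = 13.38 L/h
At steady state, F × (Dose/τ) = Css × CL.
Dose = Css × CL × τ / F = 29.0 × 13.38 × 6.98 / 0.51 = 5311 mg

5310 mg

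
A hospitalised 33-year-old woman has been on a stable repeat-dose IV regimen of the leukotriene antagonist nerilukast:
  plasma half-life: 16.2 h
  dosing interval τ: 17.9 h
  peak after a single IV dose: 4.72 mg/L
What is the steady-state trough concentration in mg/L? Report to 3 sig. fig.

k = ln2 / t½ = 0.693147 / 16.2 = 0.04279 h⁻¹
e^(−kτ) = e^(−0.04279 × 17.9) = 0.4649
Accumulation ratio R = 1 / (1 − e^(−kτ)) = 1 / (1 − 0.4649) = 1.869
Steady-state trough = C₀ × R × e^(−kτ) = 4.72 × 1.869 × 0.4649 = 4.101 mg/L

4.10 mg/L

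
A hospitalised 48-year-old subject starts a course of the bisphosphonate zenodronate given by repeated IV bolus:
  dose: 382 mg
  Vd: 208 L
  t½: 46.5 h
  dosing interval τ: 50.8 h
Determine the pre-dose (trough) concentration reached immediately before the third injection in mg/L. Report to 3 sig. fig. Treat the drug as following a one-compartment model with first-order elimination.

C₀ per dose = Dose / Vd = 382 / 208 = 1.837 mg/L
k = ln2 / t½ = 0.693147 / 46.5 = 0.01491 h⁻¹
Fraction remaining after one interval: r = e^(−kτ) = e^(−0.01491 × 50.8) = 0.4689
Before dose 3, 2 doses have been given (aged 1τ, 2τ).
C_trough = C₀ × (r + r²) = 1.837 × (0.4689 + 0.2199) = 1.265 mg/L

1.27 mg/L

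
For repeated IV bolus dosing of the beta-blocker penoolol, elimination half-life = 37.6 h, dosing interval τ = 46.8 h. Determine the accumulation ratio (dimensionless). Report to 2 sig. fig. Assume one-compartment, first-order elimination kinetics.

k = ln2 / t½ = 0.693147 / 37.6 = 0.01843 h⁻¹
e^(−kτ) = e^(−0.01843 × 46.8) = 0.4221
Accumulation ratio R = 1 / (1 − e^(−kτ)) = 1 / (1 − 0.4221) = 1.730

1.7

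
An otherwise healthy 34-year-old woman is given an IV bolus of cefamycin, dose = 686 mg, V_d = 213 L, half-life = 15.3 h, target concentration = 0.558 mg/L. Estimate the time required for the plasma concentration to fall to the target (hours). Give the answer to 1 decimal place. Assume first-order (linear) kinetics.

C₀ = Dose / Vd = 686.0 / 213 = 3.221 mg/L
k = ln2 / t½ = 0.693147 / 15.3 = 0.04530 h⁻¹
t = ln(C₀ / C) / k = ln(3.221 / 0.558) / 0.04530
  = ln(5.772) / 0.04530 = 1.753 / 0.04530 = 38.70 h

38.7 h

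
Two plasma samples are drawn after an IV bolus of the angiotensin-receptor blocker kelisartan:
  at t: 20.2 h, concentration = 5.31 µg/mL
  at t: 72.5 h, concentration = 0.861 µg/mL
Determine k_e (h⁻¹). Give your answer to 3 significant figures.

0.0348 h⁻¹

k = ln(C₁/C₂) / (t₂ − t₁) = ln(5.31/0.861) / (72.5 − 20.2)
  = 1.819 / 52.30 = 0.03478 h⁻¹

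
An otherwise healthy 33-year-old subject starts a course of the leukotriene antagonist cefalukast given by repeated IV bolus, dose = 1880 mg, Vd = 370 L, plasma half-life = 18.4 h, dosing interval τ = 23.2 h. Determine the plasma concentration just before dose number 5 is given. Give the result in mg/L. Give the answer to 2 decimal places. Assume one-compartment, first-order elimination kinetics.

C₀ per dose = Dose / Vd = 1880 / 370 = 5.081 mg/L
k = ln2 / t½ = 0.693147 / 18.4 = 0.03767 h⁻¹
Fraction remaining after one interval: r = e^(−kτ) = e^(−0.03767 × 23.2) = 0.4173
Before dose 5, 4 doses have been given (aged 1τ, 2τ, 3τ, 4τ).
C_trough = C₀ × (r + r² + … + r^4) = C₀ × r(1−r^4)/(1−r)
        = 5.081 × 0.4173 × (1 − 0.03032) / (1 − 0.4173) = 3.528 mg/L

3.53 mg/L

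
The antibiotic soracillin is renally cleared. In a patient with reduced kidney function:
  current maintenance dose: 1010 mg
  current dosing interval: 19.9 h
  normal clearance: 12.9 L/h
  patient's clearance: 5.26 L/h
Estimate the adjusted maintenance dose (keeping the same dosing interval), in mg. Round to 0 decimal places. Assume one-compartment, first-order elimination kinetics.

412 mg

To keep the same average steady-state level, dosing rate must scale with clearance.
CL ratio = 5.26 / 12.9 = 0.4078
New dose (same interval) = 1010 × 0.4078 = 411.9 mg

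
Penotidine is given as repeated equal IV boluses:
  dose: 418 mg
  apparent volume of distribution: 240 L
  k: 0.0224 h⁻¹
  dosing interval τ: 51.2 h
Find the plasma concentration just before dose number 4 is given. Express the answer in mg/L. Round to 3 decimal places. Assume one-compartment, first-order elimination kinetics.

0.785 mg/L

C₀ per dose = Dose / Vd = 418 / 240 = 1.742 mg/L
Fraction remaining after one interval: r = e^(−kτ) = e^(−0.02240 × 51.2) = 0.3176
Before dose 4, 3 doses have been given (aged 1τ, 2τ, 3τ).
C_trough = C₀ × (r + r² + … + r^3) = C₀ × r(1−r^3)/(1−r)
        = 1.742 × 0.3176 × (1 − 0.03204) / (1 − 0.3176) = 0.7848 mg/L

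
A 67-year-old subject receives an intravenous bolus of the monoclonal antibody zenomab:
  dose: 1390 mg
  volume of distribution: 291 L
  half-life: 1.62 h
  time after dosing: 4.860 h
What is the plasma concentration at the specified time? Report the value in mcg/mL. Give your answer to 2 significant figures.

C₀ = Dose / Vd = 1390 / 291 = 4.777 mg/L
k = ln2 / t½ = 0.693147 / 1.62 = 0.4279 h⁻¹
t / t½ = 4.860 / 1.62 = 3 half-lives
C = C₀ × (1/2)^3 = 4.777 × 0.1250 = 0.5971 mg/L
(0.5971 mg/L = 0.5971 mcg/mL)

0.60 mcg/mL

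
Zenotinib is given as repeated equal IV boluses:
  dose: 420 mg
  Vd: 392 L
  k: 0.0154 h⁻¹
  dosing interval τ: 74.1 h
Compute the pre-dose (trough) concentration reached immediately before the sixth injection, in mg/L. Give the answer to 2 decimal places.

C₀ per dose = Dose / Vd = 420 / 392 = 1.071 mg/L
Fraction remaining after one interval: r = e^(−kτ) = e^(−0.01540 × 74.1) = 0.3195
Before dose 6, 5 doses have been given (aged 1τ, 2τ, 3τ, 4τ, 5τ).
C_trough = C₀ × (r + r² + … + r^5) = C₀ × r(1−r^5)/(1−r)
        = 1.071 × 0.3195 × (1 − 0.003329) / (1 − 0.3195) = 0.5012 mg/L

0.50 mg/L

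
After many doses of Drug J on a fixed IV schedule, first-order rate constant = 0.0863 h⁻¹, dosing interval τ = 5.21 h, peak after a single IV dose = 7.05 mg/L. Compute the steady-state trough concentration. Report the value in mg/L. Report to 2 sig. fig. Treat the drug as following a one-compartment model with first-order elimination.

12 mg/L

e^(−kτ) = e^(−0.08630 × 5.21) = 0.6379
Accumulation ratio R = 1 / (1 − e^(−kτ)) = 1 / (1 − 0.6379) = 2.762
Steady-state trough = C₀ × R × e^(−kτ) = 7.05 × 2.762 × 0.6379 = 12.42 mg/L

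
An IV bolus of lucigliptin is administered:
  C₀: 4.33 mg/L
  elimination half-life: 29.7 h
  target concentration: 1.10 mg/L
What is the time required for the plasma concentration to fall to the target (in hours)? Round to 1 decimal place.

58.7 h

k = ln2 / t½ = 0.693147 / 29.7 = 0.02334 h⁻¹
t = ln(C₀ / C) / k = ln(4.330 / 1.10) / 0.02334
  = ln(3.936) / 0.02334 = 1.370 / 0.02334 = 58.70 h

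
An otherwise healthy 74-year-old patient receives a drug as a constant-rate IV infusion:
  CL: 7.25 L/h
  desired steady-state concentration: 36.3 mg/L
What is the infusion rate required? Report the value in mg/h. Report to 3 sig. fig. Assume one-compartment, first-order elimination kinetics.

At steady state, infusion rate R₀ = Css × CL = 36.3 × 7.250 = 263.2 mg/h

263 mg/h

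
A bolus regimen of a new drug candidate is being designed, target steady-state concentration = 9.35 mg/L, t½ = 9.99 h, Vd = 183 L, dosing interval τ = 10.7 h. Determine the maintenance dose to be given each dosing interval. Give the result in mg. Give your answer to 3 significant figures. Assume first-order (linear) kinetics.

1270 mg

k = ln2 / t½ = 0.693147 / 9.99 = 0.06938 h⁻¹
CL = k × Vd = 0.06938 × 183 = 12.70 L/h
At steady state, Dose/τ = Css × CL.
Dose = Css × CL × τ = 9.35 × 12.70 × 10.7 = 1271 mg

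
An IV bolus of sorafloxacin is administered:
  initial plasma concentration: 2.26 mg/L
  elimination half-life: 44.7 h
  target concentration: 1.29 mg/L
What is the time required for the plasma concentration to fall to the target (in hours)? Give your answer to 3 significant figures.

k = ln2 / t½ = 0.693147 / 44.7 = 0.01551 h⁻¹
t = ln(C₀ / C) / k = ln(2.260 / 1.29) / 0.01551
  = ln(1.752) / 0.01551 = 0.5608 / 0.01551 = 36.16 h

36.2 h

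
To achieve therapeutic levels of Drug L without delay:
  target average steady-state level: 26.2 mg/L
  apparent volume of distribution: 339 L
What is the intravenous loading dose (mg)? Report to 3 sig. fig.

8880 mg

LD = Css × Vd = 26.2 × 339 = 8882 mg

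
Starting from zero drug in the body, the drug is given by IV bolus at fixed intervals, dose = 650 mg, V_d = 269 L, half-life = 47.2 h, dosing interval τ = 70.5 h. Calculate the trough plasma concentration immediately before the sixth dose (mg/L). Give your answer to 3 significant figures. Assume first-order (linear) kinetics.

1.32 mg/L

C₀ per dose = Dose / Vd = 650 / 269 = 2.416 mg/L
k = ln2 / t½ = 0.693147 / 47.2 = 0.01469 h⁻¹
Fraction remaining after one interval: r = e^(−kτ) = e^(−0.01469 × 70.5) = 0.3550
Before dose 6, 5 doses have been given (aged 1τ, 2τ, 3τ, 4τ, 5τ).
C_trough = C₀ × (r + r² + … + r^5) = C₀ × r(1−r^5)/(1−r)
        = 2.416 × 0.3550 × (1 − 0.005638) / (1 − 0.3550) = 1.322 mg/L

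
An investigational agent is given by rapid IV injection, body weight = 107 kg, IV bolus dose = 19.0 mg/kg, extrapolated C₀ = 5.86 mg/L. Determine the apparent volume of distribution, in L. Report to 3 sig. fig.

347 L

Dose = 19.0 × 107 = 2033 mg
Vd = Dose / C₀ = 2033 / 5.86 = 346.9 L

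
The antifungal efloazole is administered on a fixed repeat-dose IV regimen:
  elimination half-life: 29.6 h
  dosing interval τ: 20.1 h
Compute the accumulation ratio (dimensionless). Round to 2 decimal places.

k = ln2 / t½ = 0.693147 / 29.6 = 0.02342 h⁻¹
e^(−kτ) = e^(−0.02342 × 20.1) = 0.6245
Accumulation ratio R = 1 / (1 − e^(−kτ)) = 1 / (1 − 0.6245) = 2.663

2.66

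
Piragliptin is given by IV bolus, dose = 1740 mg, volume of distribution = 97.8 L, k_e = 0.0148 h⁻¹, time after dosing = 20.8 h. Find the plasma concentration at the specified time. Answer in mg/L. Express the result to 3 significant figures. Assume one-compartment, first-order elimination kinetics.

13.1 mg/L

C₀ = Dose / Vd = 1740 / 97.8 = 17.79 mg/L
C = C₀ · e^(−k·t) = 17.79 × e^(−0.01480 × 20.8)
  = 17.79 × 0.7350 = 13.08 mg/L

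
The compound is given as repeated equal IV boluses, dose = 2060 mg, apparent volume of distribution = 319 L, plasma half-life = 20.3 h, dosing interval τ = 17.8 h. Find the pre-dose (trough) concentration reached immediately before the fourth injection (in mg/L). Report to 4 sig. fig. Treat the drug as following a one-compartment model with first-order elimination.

C₀ per dose = Dose / Vd = 2060 / 319 = 6.458 mg/L
k = ln2 / t½ = 0.693147 / 20.3 = 0.03415 h⁻¹
Fraction remaining after one interval: r = e^(−kτ) = e^(−0.03415 × 17.8) = 0.5445
Before dose 4, 3 doses have been given (aged 1τ, 2τ, 3τ).
C_trough = C₀ × (r + r² + … + r^3) = C₀ × r(1−r^3)/(1−r)
        = 6.458 × 0.5445 × (1 − 0.1614) / (1 − 0.5445) = 6.474 mg/L

6.474 mg/L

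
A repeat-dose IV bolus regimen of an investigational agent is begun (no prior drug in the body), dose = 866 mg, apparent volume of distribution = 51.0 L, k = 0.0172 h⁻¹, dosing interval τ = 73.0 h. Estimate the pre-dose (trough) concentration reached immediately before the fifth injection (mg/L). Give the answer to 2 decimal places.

6.72 mg/L

C₀ per dose = Dose / Vd = 866 / 51.0 = 16.98 mg/L
Fraction remaining after one interval: r = e^(−kτ) = e^(−0.01720 × 73.0) = 0.2849
Before dose 5, 4 doses have been given (aged 1τ, 2τ, 3τ, 4τ).
C_trough = C₀ × (r + r² + … + r^4) = C₀ × r(1−r^4)/(1−r)
        = 16.98 × 0.2849 × (1 − 0.006588) / (1 − 0.2849) = 6.720 mg/L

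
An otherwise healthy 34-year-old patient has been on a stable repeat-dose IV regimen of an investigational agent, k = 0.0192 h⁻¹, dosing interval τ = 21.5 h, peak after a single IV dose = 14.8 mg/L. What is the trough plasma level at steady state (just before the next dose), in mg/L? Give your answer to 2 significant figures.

29 mg/L

e^(−kτ) = e^(−0.01920 × 21.5) = 0.6618
Accumulation ratio R = 1 / (1 − e^(−kτ)) = 1 / (1 − 0.6618) = 2.957
Steady-state trough = C₀ × R × e^(−kτ) = 14.8 × 2.957 × 0.6618 = 28.96 mg/L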